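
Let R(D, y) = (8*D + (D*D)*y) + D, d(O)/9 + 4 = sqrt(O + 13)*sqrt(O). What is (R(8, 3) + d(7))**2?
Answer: 63324 + 8208*sqrt(35) ≈ 1.1188e+5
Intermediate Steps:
d(O) = -36 + 9*sqrt(O)*sqrt(13 + O) (d(O) = -36 + 9*(sqrt(O + 13)*sqrt(O)) = -36 + 9*(sqrt(13 + O)*sqrt(O)) = -36 + 9*(sqrt(O)*sqrt(13 + O)) = -36 + 9*sqrt(O)*sqrt(13 + O))
R(D, y) = 9*D + y*D**2 (R(D, y) = (8*D + D**2*y) + D = (8*D + y*D**2) + D = 9*D + y*D**2)
(R(8, 3) + d(7))**2 = (8*(9 + 8*3) + (-36 + 9*sqrt(7)*sqrt(13 + 7)))**2 = (8*(9 + 24) + (-36 + 9*sqrt(7)*sqrt(20)))**2 = (8*33 + (-36 + 9*sqrt(7)*(2*sqrt(5))))**2 = (264 + (-36 + 18*sqrt(35)))**2 = (228 + 18*sqrt(35))**2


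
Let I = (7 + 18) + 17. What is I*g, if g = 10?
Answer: 420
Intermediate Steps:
I = 42 (I = 25 + 17 = 42)
I*g = 42*10 = 420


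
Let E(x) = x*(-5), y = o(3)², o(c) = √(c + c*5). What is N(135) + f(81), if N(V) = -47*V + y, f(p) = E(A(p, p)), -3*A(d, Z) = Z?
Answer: -6192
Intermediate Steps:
o(c) = √6*√c (o(c) = √(c + 5*c) = √(6*c) = √6*√c)
A(d, Z) = -Z/3
y = 18 (y = (√6*√3)² = (3*√2)² = 18)
E(x) = -5*x
f(p) = 5*p/3 (f(p) = -(-5)*p/3 = 5*p/3)
N(V) = 18 - 47*V (N(V) = -47*V + 18 = 18 - 47*V)
N(135) + f(81) = (18 - 47*135) + (5/3)*81 = (18 - 6345) + 135 = -6327 + 135 = -6192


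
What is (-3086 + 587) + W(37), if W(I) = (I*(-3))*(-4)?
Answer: -2055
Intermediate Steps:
W(I) = 12*I (W(I) = -3*I*(-4) = 12*I)
(-3086 + 587) + W(37) = (-3086 + 587) + 12*37 = -2499 + 444 = -2055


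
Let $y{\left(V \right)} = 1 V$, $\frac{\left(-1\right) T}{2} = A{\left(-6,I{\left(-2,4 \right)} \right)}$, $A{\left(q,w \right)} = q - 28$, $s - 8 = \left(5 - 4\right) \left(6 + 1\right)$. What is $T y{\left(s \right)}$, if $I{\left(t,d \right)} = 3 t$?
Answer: $1020$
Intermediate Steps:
$s = 15$ ($s = 8 + \left(5 - 4\right) \left(6 + 1\right) = 8 + 1 \cdot 7 = 8 + 7 = 15$)
$A{\left(q,w \right)} = -28 + q$
$T = 68$ ($T = - 2 \left(-28 - 6\right) = \left(-2\right) \left(-34\right) = 68$)
$y{\left(V \right)} = V$
$T y{\left(s \right)} = 68 \cdot 15 = 1020$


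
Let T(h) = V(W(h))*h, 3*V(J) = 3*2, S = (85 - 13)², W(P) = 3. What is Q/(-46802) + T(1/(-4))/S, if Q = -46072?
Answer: 238813847/242621568 ≈ 0.98431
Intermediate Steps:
S = 5184 (S = 72² = 5184)
V(J) = 2 (V(J) = (3*2)/3 = (⅓)*6 = 2)
T(h) = 2*h
Q/(-46802) + T(1/(-4))/S = -46072/(-46802) + (2/(-4))/5184 = -46072*(-1/46802) + (2*(-¼))*(1/5184) = 23036/23401 - ½*1/5184 = 23036/23401 - 1/10368 = 238813847/242621568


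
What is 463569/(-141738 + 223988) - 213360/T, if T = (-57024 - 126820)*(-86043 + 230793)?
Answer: 4112082147757/729596404250 ≈ 5.6361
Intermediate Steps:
T = -26611419000 (T = -183844*144750 = -26611419000)
463569/(-141738 + 223988) - 213360/T = 463569/(-141738 + 223988) - 213360/(-26611419000) = 463569/82250 - 213360*(-1/26611419000) = 463569*(1/82250) + 1778/221761825 = 463569/82250 + 1778/221761825 = 4112082147757/729596404250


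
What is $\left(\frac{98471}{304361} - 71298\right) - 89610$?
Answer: $- \frac{48974021317}{304361} \approx -1.6091 \cdot 10^{5}$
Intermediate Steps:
$\left(\frac{98471}{304361} - 71298\right) - 89610 = - \frac{21700232107}{304361} - 89610 = - \frac{48974021317}{304361}$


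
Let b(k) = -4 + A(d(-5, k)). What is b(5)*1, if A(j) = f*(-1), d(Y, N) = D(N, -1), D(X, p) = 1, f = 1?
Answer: -5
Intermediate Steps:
d(Y, N) = 1
A(j) = -1 (A(j) = 1*(-1) = -1)
b(k) = -5 (b(k) = -4 - 1 = -5)
b(5)*1 = -5*1 = -5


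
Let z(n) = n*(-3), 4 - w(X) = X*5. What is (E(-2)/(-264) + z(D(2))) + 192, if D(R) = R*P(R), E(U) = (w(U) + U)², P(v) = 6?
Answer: 1710/11 ≈ 155.45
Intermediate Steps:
w(X) = 4 - 5*X (w(X) = 4 - X*5 = 4 - 5*X)
E(U) = (4 - 4*U)² (E(U) = ((4 - 5*U) + U)² = (4 - 4*U)²)
D(R) = 6*R (D(R) = R*6 = 6*R)
z(n) = -3*n
(E(-2)/(-264) + z(D(2))) + 192 = ((16*(-1 - 2)²)/(-264) - 18*2) + 192 = ((16*(-3)²)*(-1/264) - 3*12) + 192 = ((16*9)*(-1/264) - 36) + 192 = (144*(-1/264) - 36) + 192 = (-6/11 - 36) + 192 = -402/11 + 192 = 1710/11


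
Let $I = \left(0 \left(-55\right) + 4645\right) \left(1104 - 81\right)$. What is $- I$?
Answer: $-4751835$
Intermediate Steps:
$I = 4751835$ ($I = \left(0 + 4645\right) 1023 = 4645 \cdot 1023 = 4751835$)
$- I = \left(-1\right) 4751835 = -4751835$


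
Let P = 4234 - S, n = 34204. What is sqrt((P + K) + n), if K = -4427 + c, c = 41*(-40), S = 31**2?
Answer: 3*sqrt(3490) ≈ 177.23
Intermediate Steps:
S = 961
c = -1640
K = -6067 (K = -4427 - 1640 = -6067)
P = 3273 (P = 4234 - 1*961 = 4234 - 961 = 3273)
sqrt((P + K) + n) = sqrt((3273 - 6067) + 34204) = sqrt(-2794 + 34204) = sqrt(31410) = 3*sqrt(3490)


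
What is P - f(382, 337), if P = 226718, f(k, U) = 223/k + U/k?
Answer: 43302858/191 ≈ 2.2672e+5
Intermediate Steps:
P - f(382, 337) = 226718 - (223 + 337)/382 = 226718 - 560/382 = 226718 - 1*280/191 = 226718 - 280/191 = 43302858/191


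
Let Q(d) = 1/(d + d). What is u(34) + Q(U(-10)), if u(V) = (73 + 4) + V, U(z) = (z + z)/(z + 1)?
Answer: 4449/40 ≈ 111.22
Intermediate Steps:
U(z) = 2*z/(1 + z) (U(z) = (2*z)/(1 + z) = 2*z/(1 + z))
u(V) = 77 + V
Q(d) = 1/(2*d)
u(34) + Q(U(-10)) = (77 + 34) + 1/(2*((2*(-10)/(1 - 10)))) = 111 + 1/(2*((2*(-10)/(-9)))) = 111 + 1/(2*((2*(-10)*(-⅑)))) = 111 + 1/(2*(20/9)) = 111 + (½)*(9/20) = 111 + 9/40 = 4449/40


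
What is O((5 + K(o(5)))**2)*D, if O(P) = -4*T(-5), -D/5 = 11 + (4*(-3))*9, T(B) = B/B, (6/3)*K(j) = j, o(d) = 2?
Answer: -1940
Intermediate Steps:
K(j) = j/2
T(B) = 1
D = 485 (D = -5*(11 + (4*(-3))*9) = -5*(11 - 12*9) = -5*(11 - 108) = -5*(-97) = 485)
O(P) = -4 (O(P) = -4*1 = -4)
O((5 + K(o(5)))**2)*D = -4*485 = -1940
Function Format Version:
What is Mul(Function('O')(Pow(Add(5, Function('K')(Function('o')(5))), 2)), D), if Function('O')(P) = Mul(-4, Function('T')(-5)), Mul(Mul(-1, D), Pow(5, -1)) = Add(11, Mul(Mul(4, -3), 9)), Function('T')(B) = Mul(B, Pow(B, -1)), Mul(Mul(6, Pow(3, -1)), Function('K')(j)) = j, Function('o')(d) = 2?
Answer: -1940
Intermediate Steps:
Function('K')(j) = Mul(Rational(1, 2), j)
Function('T')(B) = 1
D = 485 (D = Mul(-5, Add(11, Mul(Mul(4, -3), 9))) = Mul(-5, Add(11, Mul(-12, 9))) = Mul(-5, Add(11, -108)) = Mul(-5, -97) = 485)
Function('O')(P) = -4 (Function('O')(P) = Mul(-4, 1) = -4)
Mul(Function('O')(Pow(Add(5, Function('K')(Function('o')(5))), 2)), D) = Mul(-4, 485) = -1940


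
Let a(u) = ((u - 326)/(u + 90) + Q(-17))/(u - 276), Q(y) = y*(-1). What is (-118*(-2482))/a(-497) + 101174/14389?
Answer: -662915308192848/55699819 ≈ -1.1902e+7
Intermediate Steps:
Q(y) = -y
a(u) = (17 + (-326 + u)/(90 + u))/(-276 + u) (a(u) = ((u - 326)/(u + 90) - 1*(-17))/(u - 276) = ((-326 + u)/(90 + u) + 17)/(-276 + u) = (17 + (-326 + u)/(90 + u))/(-276 + u))
(-118*(-2482))/a(-497) + 101174/14389 = (-118*(-2482))/((2*(602 + 9*(-497))/(-24840 + (-497)**2 - 186*(-497)))) + 101174/14389 = 292876/((2*(602 - 4473)/(-24840 + 247009 + 92442))) + 101174*(1/14389) = 292876/((2*(-3871)/314611)) + 101174/14389 = 292876/((2*(1/314611)*(-3871))) + 101174/14389 = 292876/(-7742/314611) + 101174/14389 = 292876*(-314611/7742) + 101174/14389 = -46071005618/3871 + 101174/14389 = -662915308192848/55699819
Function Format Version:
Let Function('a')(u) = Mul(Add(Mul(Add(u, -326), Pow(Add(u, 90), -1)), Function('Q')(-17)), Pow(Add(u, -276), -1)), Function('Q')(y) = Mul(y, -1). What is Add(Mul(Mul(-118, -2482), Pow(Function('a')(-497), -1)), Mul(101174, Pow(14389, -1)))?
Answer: Rational(-662915308192848, 55699819) ≈ -1.1902e+7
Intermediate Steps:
Function('Q')(y) = Mul(-1, y)
Function('a')(u) = Mul(Pow(Add(-276, u), -1), Add(17, Mul(Pow(Add(90, u), -1), Add(-326, u)))) (Function('a')(u) = Mul(Add(Mul(Add(u, -326), Pow(Add(u, 90), -1)), Mul(-1, -17)), Pow(Add(u, -276), -1)) = Mul(Add(Mul(Add(-326, u), Pow(Add(90, u), -1)), 17), Pow(Add(-276, u), -1)) = Mul(Add(Mul(Pow(Add(90, u), -1), Add(-326, u)), 17), Pow(Add(-276, u), -1)) = Mul(Add(17, Mul(Pow(Add(90, u), -1), Add(-326, u))), Pow(Add(-276, u), -1)) = Mul(Pow(Add(-276, u), -1), Add(17, Mul(Pow(Add(90, u), -1), Add(-326, u)))))
Add(Mul(Mul(-118, -2482), Pow(Function('a')(-497), -1)), Mul(101174, Pow(14389, -1))) = Add(Mul(Mul(-118, -2482), Pow(Mul(2, Pow(Add(-24840, Pow(-497, 2), Mul(-186, -497)), -1), Add(602, Mul(9, -497))), -1)), Mul(101174, Pow(14389, -1))) = Add(Mul(292876, Pow(Mul(2, Pow(Add(-24840, 247009, 92442), -1), Add(602, -4473)), -1)), Mul(101174, Rational(1, 14389))) = Add(Mul(292876, Pow(Mul(2, Pow(314611, -1), -3871), -1)), Rational(101174, 14389)) = Add(Mul(292876, Pow(Mul(2, Rational(1, 314611), -3871), -1)), Rational(101174, 14389)) = Add(Mul(292876, Pow(Rational(-7742, 314611), -1)), Rational(101174, 14389)) = Add(Mul(292876, Rational(-314611, 7742)), Rational(101174, 14389)) = Add(Rational(-46071005618, 3871), Rational(101174, 14389)) = Rational(-662915308192848, 55699819)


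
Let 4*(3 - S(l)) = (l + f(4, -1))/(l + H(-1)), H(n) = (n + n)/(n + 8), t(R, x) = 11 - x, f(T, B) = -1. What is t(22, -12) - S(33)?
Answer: 4636/229 ≈ 20.245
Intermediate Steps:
H(n) = 2*n/(8 + n) (H(n) = (2*n)/(8 + n) = 2*n/(8 + n))
S(l) = 3 - (-1 + l)/(4*(-2/7 + l)) (S(l) = 3 - (l - 1)/(4*(l + 2*(-1)/(8 - 1))) = 3 - (-1 + l)/(4*(l + 2*(-1)/7)) = 3 - (-1 + l)/(4*(l + 2*(-1)*(⅐))) = 3 - (-1 + l)/(4*(l - 2/7)) = 3 - (-1 + l)/(4*(-2/7 + l)))
t(22, -12) - S(33) = (11 - 1*(-12)) - (-17 + 77*33)/(4*(-2 + 7*33)) = (11 + 12) - (-17 + 2541)/(4*(-2 + 231)) = 23 - 2524/(4*229) = 23 - 1*631/229 = 23 - 631/229 = 4636/229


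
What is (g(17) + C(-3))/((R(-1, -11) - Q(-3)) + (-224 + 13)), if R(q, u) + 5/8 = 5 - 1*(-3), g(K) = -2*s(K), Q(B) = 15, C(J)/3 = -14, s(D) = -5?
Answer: 256/1749 ≈ 0.14637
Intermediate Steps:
C(J) = -42 (C(J) = 3*(-14) = -42)
g(K) = 10 (g(K) = -2*(-5) = 10)
R(q, u) = 59/8 (R(q, u) = -5/8 + (5 - 1*(-3)) = -5/8 + (5 + 3) = -5/8 + 8 = 59/8)
(g(17) + C(-3))/((R(-1, -11) - Q(-3)) + (-224 + 13)) = (10 - 42)/((59/8 - 1*15) + (-224 + 13)) = -32/((59/8 - 15) - 211) = -32/(-61/8 - 211) = -32/(-1749/8) = -32*(-8/1749) = 256/1749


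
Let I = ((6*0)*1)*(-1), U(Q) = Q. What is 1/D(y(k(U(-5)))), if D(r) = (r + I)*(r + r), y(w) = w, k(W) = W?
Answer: 1/50 ≈ 0.020000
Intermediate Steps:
I = 0 (I = (0*1)*(-1) = 0*(-1) = 0)
D(r) = 2*r² (D(r) = (r + 0)*(r + r) = r*(2*r) = 2*r²)
1/D(y(k(U(-5)))) = 1/(2*(-5)²) = 1/(2*25) = 1/50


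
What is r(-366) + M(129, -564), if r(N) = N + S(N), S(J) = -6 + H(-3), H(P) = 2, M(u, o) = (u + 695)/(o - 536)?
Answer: -101956/275 ≈ -370.75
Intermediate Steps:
M(u, o) = (695 + u)/(-536 + o)
S(J) = -4 (S(J) = -6 + 2 = -4)
r(N) = -4 + N (r(N) = N - 4 = -4 + N)
r(-366) + M(129, -564) = (-4 - 366) + (695 + 129)/(-536 - 564) = -370 + 824/(-1100) = -370 - 1/1100*824 = -370 - 206/275 = -101956/275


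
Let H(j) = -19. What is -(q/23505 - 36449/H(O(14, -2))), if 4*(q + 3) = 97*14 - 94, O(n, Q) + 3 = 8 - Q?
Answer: -856739692/446595 ≈ -1918.4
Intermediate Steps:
O(n, Q) = 5 - Q (O(n, Q) = -3 + (8 - Q) = 5 - Q)
q = 313 (q = -3 + (97*14 - 94)/4 = -3 + (1358 - 94)/4 = -3 + (¼)*1264 = -3 + 316 = 313)
-(q/23505 - 36449/H(O(14, -2))) = -(313/23505 - 36449/(-19)) = -(313*(1/23505) - 36449*(-1/19)) = -(313/23505 + 36449/19) = -1*856739692/446595 = -856739692/446595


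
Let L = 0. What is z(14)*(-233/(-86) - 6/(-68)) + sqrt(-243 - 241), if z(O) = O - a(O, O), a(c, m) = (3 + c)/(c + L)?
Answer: 366055/10234 + 22*I ≈ 35.768 + 22.0*I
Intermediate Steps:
a(c, m) = (3 + c)/c (a(c, m) = (3 + c)/(c + 0) = (3 + c)/c)
z(O) = O - (3 + O)/O
z(14)*(-233/(-86) - 6/(-68)) + sqrt(-243 - 241) = (-1 + 14 - 3/14)*(-233/(-86) - 6/(-68)) + sqrt(-243 - 241) = (-1 + 14 - 3*1/14)*(-233*(-1/86) - 6*(-1/68)) + sqrt(-484) = (-1 + 14 - 3/14)*(233/86 + 3/34) + 22*I = (179/14)*(2045/731) + 22*I = 366055/10234 + 22*I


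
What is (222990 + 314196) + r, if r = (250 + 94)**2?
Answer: 655522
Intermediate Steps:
r = 118336 (r = 344**2 = 118336)
(222990 + 314196) + r = (222990 + 314196) + 118336 = 537186 + 118336 = 655522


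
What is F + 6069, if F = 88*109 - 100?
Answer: 15561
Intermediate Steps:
F = 9492 (F = 9592 - 100 = 9492)
F + 6069 = 9492 + 6069 = 15561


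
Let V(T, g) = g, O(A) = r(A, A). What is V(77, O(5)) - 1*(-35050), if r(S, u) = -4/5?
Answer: 175246/5 ≈ 35049.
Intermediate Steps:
r(S, u) = -⅘ (r(S, u) = -4*⅕ = -⅘)
O(A) = -⅘
V(77, O(5)) - 1*(-35050) = -⅘ - 1*(-35050) = -⅘ + 35050 = 175246/5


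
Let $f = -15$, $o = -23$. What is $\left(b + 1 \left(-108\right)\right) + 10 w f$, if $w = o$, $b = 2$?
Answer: $3344$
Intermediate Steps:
$w = -23$
$\left(b + 1 \left(-108\right)\right) + 10 w f = \left(2 + 1 \left(-108\right)\right) + 10 \left(-23\right) \left(-15\right) = \left(2 - 108\right) - -3450 = -106 + 3450 = 3344$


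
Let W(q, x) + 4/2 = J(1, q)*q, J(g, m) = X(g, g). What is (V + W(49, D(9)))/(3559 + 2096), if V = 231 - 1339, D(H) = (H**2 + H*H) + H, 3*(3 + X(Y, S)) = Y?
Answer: -3722/16965 ≈ -0.21939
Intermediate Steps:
X(Y, S) = -3 + Y/3
J(g, m) = -3 + g/3
D(H) = H + 2*H**2 (D(H) = (H**2 + H**2) + H = 2*H**2 + H = H + 2*H**2)
W(q, x) = -2 - 8*q/3 (W(q, x) = -2 + (-3 + (1/3)*1)*q = -2 + (-3 + 1/3)*q = -2 - 8*q/3)
V = -1108
(V + W(49, D(9)))/(3559 + 2096) = (-1108 + (-2 - 8/3*49))/(3559 + 2096) = (-1108 + (-2 - 392/3))/5655 = (-1108 - 398/3)*(1/5655) = -3722/3*1/5655 = -3722/16965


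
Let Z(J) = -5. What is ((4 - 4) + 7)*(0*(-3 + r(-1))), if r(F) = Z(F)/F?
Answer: 0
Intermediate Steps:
r(F) = -5/F
((4 - 4) + 7)*(0*(-3 + r(-1))) = ((4 - 4) + 7)*(0*(-3 - 5/(-1))) = (0 + 7)*(0*(-3 - 5*(-1))) = 7*(0*(-3 + 5)) = 7*(0*2) = 7*0 = 0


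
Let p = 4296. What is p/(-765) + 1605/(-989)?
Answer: -1825523/252195 ≈ -7.2385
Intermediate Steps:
p/(-765) + 1605/(-989) = 4296/(-765) + 1605/(-989) = 4296*(-1/765) + 1605*(-1/989) = -1432/255 - 1605/989 = -1825523/252195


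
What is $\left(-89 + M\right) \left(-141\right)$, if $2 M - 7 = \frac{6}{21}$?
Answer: $\frac{168495}{14} \approx 12035.0$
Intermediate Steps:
$M = \frac{51}{14}$ ($M = \frac{7}{2} + \frac{6 \cdot \frac{1}{21}}{2} = \frac{7}{2} + \frac{1}{2} \cdot \frac{2}{7} = \frac{7}{2} + \frac{1}{7} = \frac{51}{14} \approx 3.6429$)
$\left(-89 + M\right) \left(-141\right) = \left(-89 + \frac{51}{14}\right) \left(-141\right) = \left(- \frac{1195}{14}\right) \left(-141\right) = \frac{168495}{14}$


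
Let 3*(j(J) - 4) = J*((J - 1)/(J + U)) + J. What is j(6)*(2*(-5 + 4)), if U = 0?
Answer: -46/3 ≈ -15.333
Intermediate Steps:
j(J) = 11/3 + 2*J/3 (j(J) = 4 + (J*((J - 1)/(J + 0)) + J)/3 = 4 + (J*((-1 + J)/J) + J)/3 = 4 + ((-1 + J) + J)/3 = 4 + (-1 + 2*J)/3 = 4 + (-1/3 + 2*J/3) = 11/3 + 2*J/3)
j(6)*(2*(-5 + 4)) = (11/3 + (2/3)*6)*(2*(-5 + 4)) = (11/3 + 4)*(2*(-1)) = (23/3)*(-2) = -46/3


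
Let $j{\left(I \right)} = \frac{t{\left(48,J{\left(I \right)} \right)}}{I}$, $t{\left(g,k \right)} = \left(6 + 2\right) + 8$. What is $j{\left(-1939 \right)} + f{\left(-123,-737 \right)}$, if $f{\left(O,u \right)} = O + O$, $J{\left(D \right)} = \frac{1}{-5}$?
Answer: $- \frac{477010}{1939} \approx -246.01$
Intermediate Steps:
$J{\left(D \right)} = - \frac{1}{5}$
$t{\left(g,k \right)} = 16$ ($t{\left(g,k \right)} = 8 + 8 = 16$)
$f{\left(O,u \right)} = 2 O$
$j{\left(I \right)} = \frac{16}{I}$
$j{\left(-1939 \right)} + f{\left(-123,-737 \right)} = \frac{16}{-1939} + 2 \left(-123\right) = 16 \left(- \frac{1}{1939}\right) - 246 = - \frac{16}{1939} - 246 = - \frac{477010}{1939}$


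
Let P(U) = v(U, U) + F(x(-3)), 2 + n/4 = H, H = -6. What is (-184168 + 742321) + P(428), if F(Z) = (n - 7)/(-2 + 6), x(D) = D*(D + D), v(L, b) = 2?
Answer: 2232581/4 ≈ 5.5815e+5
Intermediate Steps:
n = -32 (n = -8 + 4*(-6) = -8 - 24 = -32)
x(D) = 2*D**2 (x(D) = D*(2*D) = 2*D**2)
F(Z) = -39/4 (F(Z) = (-32 - 7)/(-2 + 6) = -39/4)
P(U) = -31/4 (P(U) = 2 - 39/4 = -31/4)
(-184168 + 742321) + P(428) = (-184168 + 742321) - 31/4 = 558153 - 31/4 = 2232581/4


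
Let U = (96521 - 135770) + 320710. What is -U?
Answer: -281461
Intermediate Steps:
U = 281461 (U = -39249 + 320710 = 281461)
-U = -1*281461 = -281461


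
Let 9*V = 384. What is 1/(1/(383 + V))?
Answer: 1277/3 ≈ 425.67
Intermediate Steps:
V = 128/3 (V = (1/9)*384 = 128/3 ≈ 42.667)
1/(1/(383 + V)) = 1/(1/(383 + 128/3)) = 1/(1/(1277/3)) = 1/(3/1277) = 1277/3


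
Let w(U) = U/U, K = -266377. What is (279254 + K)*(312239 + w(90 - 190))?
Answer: 4020714480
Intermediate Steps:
w(U) = 1
(279254 + K)*(312239 + w(90 - 190)) = (279254 - 266377)*(312239 + 1) = 12877*312240 = 4020714480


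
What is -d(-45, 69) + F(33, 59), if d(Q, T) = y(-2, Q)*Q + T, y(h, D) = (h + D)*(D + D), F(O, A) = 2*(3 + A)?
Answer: 190405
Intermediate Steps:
F(O, A) = 6 + 2*A
y(h, D) = 2*D*(D + h) (y(h, D) = (D + h)*(2*D) = 2*D*(D + h))
d(Q, T) = T + 2*Q²*(-2 + Q) (d(Q, T) = (2*Q*(Q - 2))*Q + T = (2*Q*(-2 + Q))*Q + T = 2*Q²*(-2 + Q) + T = T + 2*Q²*(-2 + Q))
-d(-45, 69) + F(33, 59) = -(69 + 2*(-45)²*(-2 - 45)) + (6 + 2*59) = -(69 + 2*2025*(-47)) + (6 + 118) = -(69 - 190350) + 124 = -1*(-190281) + 124 = 190281 + 124 = 190405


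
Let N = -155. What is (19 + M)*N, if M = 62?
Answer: -12555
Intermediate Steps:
(19 + M)*N = (19 + 62)*(-155) = 81*(-155) = -12555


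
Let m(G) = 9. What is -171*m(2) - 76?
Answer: -1615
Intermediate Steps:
-171*m(2) - 76 = -171*9 - 76 = -1539 - 76 = -1615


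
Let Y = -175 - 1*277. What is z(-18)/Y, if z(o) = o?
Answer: 9/226 ≈ 0.039823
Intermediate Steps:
Y = -452 (Y = -175 - 277 = -452)
z(-18)/Y = -18/(-452) = -18*(-1/452) = 9/226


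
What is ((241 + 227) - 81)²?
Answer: 149769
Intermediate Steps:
((241 + 227) - 81)² = (468 - 81)² = 387² = 149769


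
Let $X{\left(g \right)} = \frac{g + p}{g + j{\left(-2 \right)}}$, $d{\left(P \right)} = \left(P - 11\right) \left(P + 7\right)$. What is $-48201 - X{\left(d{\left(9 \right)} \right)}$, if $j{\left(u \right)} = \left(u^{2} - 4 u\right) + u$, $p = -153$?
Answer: $- \frac{1060607}{22} \approx -48209.0$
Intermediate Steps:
$d{\left(P \right)} = \left(-11 + P\right) \left(7 + P\right)$
$j{\left(u \right)} = u^{2} - 3 u$
$X{\left(g \right)} = \frac{-153 + g}{10 + g}$ ($X{\left(g \right)} = \frac{g - 153}{g - 2 \left(-3 - 2\right)} = \frac{-153 + g}{g - -10} = \frac{-153 + g}{g + 10} = \frac{-153 + g}{10 + g}$)
$-48201 - X{\left(d{\left(9 \right)} \right)} = -48201 - \frac{-153 - \left(113 - 81\right)}{10 - \left(113 - 81\right)} = -48201 - \frac{-153 - 32}{10 - 32} = -48201 - \frac{1}{-22} \left(-185\right) = -48201 - \left(- \frac{1}{22}\right) \left(-185\right) = -48201 - \frac{185}{22} = - \frac{1060607}{22}$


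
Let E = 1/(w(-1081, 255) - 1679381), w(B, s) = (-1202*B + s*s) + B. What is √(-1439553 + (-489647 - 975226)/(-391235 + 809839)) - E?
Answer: 1/316075 + I*√63063122598924135/209302 ≈ 3.1638e-6 + 1199.8*I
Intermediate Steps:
w(B, s) = s² - 1201*B (w(B, s) = (-1202*B + s²) + B = (s² - 1202*B) + B = s² - 1201*B)
E = -1/316075 (E = 1/((255² - 1201*(-1081)) - 1679381) = 1/((65025 + 1298281) - 1679381) = 1/(1363306 - 1679381) = 1/(-316075) = -1/316075 ≈ -3.1638e-6)
√(-1439553 + (-489647 - 975226)/(-391235 + 809839)) - E = √(-1439553 + (-489647 - 975226)/(-391235 + 809839)) - 1*(-1/316075) = √(-1439553 - 1464873/418604) + 1/316075 = √(-602604108885/418604) + 1/316075 = I*√63063122598924135/209302 + 1/316075 = 1/316075 + I*√63063122598924135/209302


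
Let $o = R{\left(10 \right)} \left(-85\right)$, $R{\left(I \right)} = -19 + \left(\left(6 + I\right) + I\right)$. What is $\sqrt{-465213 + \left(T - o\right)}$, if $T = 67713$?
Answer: $i \sqrt{396905} \approx 630.0 i$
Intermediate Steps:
$R{\left(I \right)} = -13 + 2 I$ ($R{\left(I \right)} = -19 + \left(6 + 2 I\right) = -13 + 2 I$)
$o = -595$ ($o = \left(-13 + 2 \cdot 10\right) \left(-85\right) = \left(-13 + 20\right) \left(-85\right) = 7 \left(-85\right) = -595$)
$\sqrt{-465213 + \left(T - o\right)} = \sqrt{-465213 + \left(67713 - -595\right)} = \sqrt{-465213 + \left(67713 + 595\right)} = \sqrt{-465213 + 68308} = \sqrt{-396905} = i \sqrt{396905}$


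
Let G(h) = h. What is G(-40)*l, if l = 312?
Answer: -12480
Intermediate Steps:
G(-40)*l = -40*312 = -12480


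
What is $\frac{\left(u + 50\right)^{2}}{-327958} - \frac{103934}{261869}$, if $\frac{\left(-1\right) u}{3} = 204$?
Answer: $- \frac{58397869604}{42941016751} \approx -1.36$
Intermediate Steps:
$u = -612$ ($u = \left(-3\right) 204 = -612$)
$\frac{\left(u + 50\right)^{2}}{-327958} - \frac{103934}{261869} = \frac{\left(-612 + 50\right)^{2}}{-327958} - \frac{103934}{261869} = \left(-562\right)^{2} \left(- \frac{1}{327958}\right) - \frac{103934}{261869} = 315844 \left(- \frac{1}{327958}\right) - \frac{103934}{261869} = - \frac{157922}{163979} - \frac{103934}{261869} = - \frac{58397869604}{42941016751}$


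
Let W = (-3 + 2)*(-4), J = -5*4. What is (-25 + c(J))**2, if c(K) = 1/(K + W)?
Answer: 160801/256 ≈ 628.13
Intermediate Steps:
J = -20
W = 4 (W = -1*(-4) = 4)
c(K) = 1/(4 + K) (c(K) = 1/(K + 4) = 1/(4 + K))
(-25 + c(J))**2 = (-25 + 1/(4 - 20))**2 = (-25 + 1/(-16))**2 = (-25 - 1/16)**2 = (-401/16)**2 = 160801/256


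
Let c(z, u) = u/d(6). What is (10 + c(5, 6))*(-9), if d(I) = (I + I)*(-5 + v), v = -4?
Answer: -179/2 ≈ -89.500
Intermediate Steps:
d(I) = -18*I (d(I) = (I + I)*(-5 - 4) = (2*I)*(-9) = -18*I)
c(z, u) = -u/108 (c(z, u) = u/((-18*6)) = u/(-108) = u*(-1/108) = -u/108)
(10 + c(5, 6))*(-9) = (10 - 1/108*6)*(-9) = (10 - 1/18)*(-9) = (179/18)*(-9) = -179/2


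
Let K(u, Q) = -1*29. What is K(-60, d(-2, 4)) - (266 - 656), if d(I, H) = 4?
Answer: 361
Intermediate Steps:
K(u, Q) = -29
K(-60, d(-2, 4)) - (266 - 656) = -29 - (266 - 656) = -29 - 1*(-390) = -29 + 390 = 361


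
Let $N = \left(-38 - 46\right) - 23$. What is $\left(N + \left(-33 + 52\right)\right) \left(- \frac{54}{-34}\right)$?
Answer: $- \frac{2376}{17} \approx -139.76$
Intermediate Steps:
$N = -107$ ($N = -84 - 23 = -107$)
$\left(N + \left(-33 + 52\right)\right) \left(- \frac{54}{-34}\right) = \left(-107 + \left(-33 + 52\right)\right) \left(- \frac{54}{-34}\right) = \left(-107 + 19\right) \left(\left(-54\right) \left(- \frac{1}{34}\right)\right) = \left(-88\right) \frac{27}{17} = - \frac{2376}{17}$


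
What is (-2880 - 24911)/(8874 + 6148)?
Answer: -27791/15022 ≈ -1.8500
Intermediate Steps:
(-2880 - 24911)/(8874 + 6148) = -27791/15022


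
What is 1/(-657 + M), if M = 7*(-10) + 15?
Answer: -1/712 ≈ -0.0014045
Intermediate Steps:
M = -55 (M = -70 + 15 = -55)
1/(-657 + M) = 1/(-657 - 55) = 1/(-712) = -1/712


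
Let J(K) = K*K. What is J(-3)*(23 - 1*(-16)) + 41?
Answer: 392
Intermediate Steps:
J(K) = K²
J(-3)*(23 - 1*(-16)) + 41 = (-3)²*(23 - 1*(-16)) + 41 = 9*(23 + 16) + 41 = 9*39 + 41 = 351 + 41 = 392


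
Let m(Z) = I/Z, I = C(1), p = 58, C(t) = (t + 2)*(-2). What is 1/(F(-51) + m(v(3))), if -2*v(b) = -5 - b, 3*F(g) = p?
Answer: 6/107 ≈ 0.056075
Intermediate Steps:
C(t) = -4 - 2*t (C(t) = (2 + t)*(-2) = -4 - 2*t)
F(g) = 58/3 (F(g) = (1/3)*58 = 58/3)
v(b) = 5/2 + b/2 (v(b) = -(-5 - b)/2 = 5/2 + b/2)
I = -6 (I = -4 - 2*1 = -4 - 2 = -6)
m(Z) = -6/Z
1/(F(-51) + m(v(3))) = 1/(58/3 - 6/(5/2 + (1/2)*3)) = 1/(58/3 - 6/(5/2 + 3/2)) = 1/(58/3 - 6/4) = 1/(58/3 - 6*1/4) = 1/(58/3 - 3/2) = 1/(107/6) = 6/107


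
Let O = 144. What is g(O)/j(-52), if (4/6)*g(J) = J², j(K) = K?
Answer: -7776/13 ≈ -598.15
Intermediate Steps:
g(J) = 3*J²/2
g(O)/j(-52) = ((3/2)*144²)/(-52) = ((3/2)*20736)*(-1/52) = 31104*(-1/52) = -7776/13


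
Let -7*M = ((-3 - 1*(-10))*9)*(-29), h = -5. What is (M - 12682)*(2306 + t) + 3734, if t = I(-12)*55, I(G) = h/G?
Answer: -347084879/12 ≈ -2.8924e+7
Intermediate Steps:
I(G) = -5/G
t = 275/12 (t = -5/(-12)*55 = -5*(-1/12)*55 = (5/12)*55 = 275/12 ≈ 22.917)
M = 261 (M = -(-3 - 1*(-10))*9*(-29)/7 = -(-3 + 10)*9*(-29)/7 = -7*9*(-29)/7 = -9*(-29) = -1/7*(-1827) = 261)
(M - 12682)*(2306 + t) + 3734 = (261 - 12682)*(2306 + 275/12) + 3734 = -12421*27947/12 + 3734 = -347129687/12 + 3734 = -347084879/12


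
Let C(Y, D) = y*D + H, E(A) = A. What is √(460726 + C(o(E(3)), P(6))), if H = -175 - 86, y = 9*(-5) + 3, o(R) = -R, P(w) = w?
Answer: √460213 ≈ 678.39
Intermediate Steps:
y = -42 (y = -45 + 3 = -42)
H = -261
C(Y, D) = -261 - 42*D (C(Y, D) = -42*D - 261 = -261 - 42*D)
√(460726 + C(o(E(3)), P(6))) = √(460726 + (-261 - 42*6)) = √(460726 + (-261 - 252)) = √(460726 - 513) = √460213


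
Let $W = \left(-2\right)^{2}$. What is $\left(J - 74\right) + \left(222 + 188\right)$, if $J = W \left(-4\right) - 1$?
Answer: $319$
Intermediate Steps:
$W = 4$
$J = -17$ ($J = 4 \left(-4\right) - 1 = -16 - 1 = -17$)
$\left(J - 74\right) + \left(222 + 188\right) = \left(-17 - 74\right) + \left(222 + 188\right) = \left(-17 - 74\right) + 410 = -91 + 410 = 319$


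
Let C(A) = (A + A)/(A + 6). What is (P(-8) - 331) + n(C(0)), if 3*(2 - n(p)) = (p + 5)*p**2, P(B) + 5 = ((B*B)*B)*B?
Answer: 3762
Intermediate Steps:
C(A) = 2*A/(6 + A) (C(A) = (2*A)/(6 + A) = 2*A/(6 + A))
P(B) = -5 + B**4 (P(B) = -5 + ((B*B)*B)*B = -5 + (B**2*B)*B = -5 + B**3*B = -5 + B**4)
n(p) = 2 - p**2*(5 + p)/3 (n(p) = 2 - (p + 5)*p**2/3 = 2 - (5 + p)*p**2/3 = 2 - p**2*(5 + p)/3)
(P(-8) - 331) + n(C(0)) = ((-5 + (-8)**4) - 331) + (2 - 5*(2*0/(6 + 0))**2/3 - (2*0/(6 + 0))**3/3) = ((-5 + 4096) - 331) + (2 - 5*(2*0/6)**2/3 - (2*0/6)**3/3) = (4091 - 331) + (2 - 5*(2*0*(1/6))**2/3 - (2*0*(1/6))**3/3) = 3760 + (2 - 5/3*0**2 - 1/3*0**3) = 3760 + (2 - 5/3*0 - 1/3*0) = 3760 + (2 + 0 + 0) = 3760 + 2 = 3762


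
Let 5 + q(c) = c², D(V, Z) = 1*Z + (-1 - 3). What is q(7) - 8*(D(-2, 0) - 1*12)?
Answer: 172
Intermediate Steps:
D(V, Z) = -4 + Z (D(V, Z) = Z - 4 = -4 + Z)
q(c) = -5 + c²
q(7) - 8*(D(-2, 0) - 1*12) = (-5 + 7²) - 8*((-4 + 0) - 1*12) = (-5 + 49) - 8*(-4 - 12) = 44 - 8*(-16) = 44 + 128 = 172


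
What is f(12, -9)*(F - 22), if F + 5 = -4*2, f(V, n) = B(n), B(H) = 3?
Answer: -105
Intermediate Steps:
f(V, n) = 3
F = -13 (F = -5 - 4*2 = -5 - 8 = -13)
f(12, -9)*(F - 22) = 3*(-13 - 22) = 3*(-35) = -105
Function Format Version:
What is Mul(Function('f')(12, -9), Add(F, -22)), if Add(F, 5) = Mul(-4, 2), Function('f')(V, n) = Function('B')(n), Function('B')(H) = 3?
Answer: -105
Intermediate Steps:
Function('f')(V, n) = 3
F = -13 (F = Add(-5, Mul(-4, 2)) = Add(-5, -8) = -13)
Mul(Function('f')(12, -9), Add(F, -22)) = Mul(3, Add(-13, -22)) = Mul(3, -35) = -105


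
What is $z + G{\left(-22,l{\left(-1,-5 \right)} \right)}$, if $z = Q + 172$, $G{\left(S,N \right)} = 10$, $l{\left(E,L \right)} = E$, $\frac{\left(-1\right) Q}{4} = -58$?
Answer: $414$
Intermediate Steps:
$Q = 232$ ($Q = \left(-4\right) \left(-58\right) = 232$)
$z = 404$ ($z = 232 + 172 = 404$)
$z + G{\left(-22,l{\left(-1,-5 \right)} \right)} = 404 + 10 = 414$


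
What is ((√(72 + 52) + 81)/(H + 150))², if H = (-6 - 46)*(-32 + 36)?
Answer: 6685/3364 + 81*√31/841 ≈ 2.5235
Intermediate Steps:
H = -208 (H = -52*4 = -208)
((√(72 + 52) + 81)/(H + 150))² = ((√(72 + 52) + 81)/(-208 + 150))² = ((√124 + 81)/(-58))² = ((2*√31 + 81)*(-1/58))² = ((81 + 2*√31)*(-1/58))² = (-81/58 - √31/29)²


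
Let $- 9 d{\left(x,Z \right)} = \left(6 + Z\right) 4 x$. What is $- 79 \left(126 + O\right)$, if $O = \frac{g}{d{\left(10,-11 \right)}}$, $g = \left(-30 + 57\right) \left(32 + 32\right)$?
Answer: $- \frac{402426}{25} \approx -16097.0$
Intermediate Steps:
$d{\left(x,Z \right)} = - \frac{4 x \left(6 + Z\right)}{9}$ ($d{\left(x,Z \right)} = - \frac{\left(6 + Z\right) 4 x}{9} = - \frac{4 x \left(6 + Z\right)}{9}$)
$g = 1728$ ($g = 27 \cdot 64 = 1728$)
$O = \frac{1944}{25}$ ($O = \frac{1728}{\left(- \frac{4}{9}\right) 10 \left(6 - 11\right)} = \frac{1728}{\left(- \frac{4}{9}\right) 10 \left(-5\right)} = \frac{1728}{\frac{200}{9}} = 1728 \cdot \frac{9}{200} = \frac{1944}{25} \approx 77.76$)
$- 79 \left(126 + O\right) = - 79 \left(126 + \frac{1944}{25}\right) = \left(-79\right) \frac{5094}{25} = - \frac{402426}{25}$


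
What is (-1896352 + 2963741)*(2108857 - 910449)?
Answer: 1279167516712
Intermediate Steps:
(-1896352 + 2963741)*(2108857 - 910449) = 1067389*1198408 = 1279167516712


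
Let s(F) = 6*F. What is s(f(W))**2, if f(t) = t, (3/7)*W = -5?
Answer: 4900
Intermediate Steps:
W = -35/3 (W = (7/3)*(-5) = -35/3 ≈ -11.667)
s(f(W))**2 = (6*(-35/3))**2 = (-70)**2 = 4900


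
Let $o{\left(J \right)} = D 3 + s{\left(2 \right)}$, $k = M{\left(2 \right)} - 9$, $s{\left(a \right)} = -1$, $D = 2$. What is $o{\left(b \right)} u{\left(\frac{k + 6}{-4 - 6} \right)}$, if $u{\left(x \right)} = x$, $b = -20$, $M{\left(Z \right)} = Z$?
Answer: $\frac{1}{2} \approx 0.5$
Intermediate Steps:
$k = -7$ ($k = 2 - 9 = -7$)
$o{\left(J \right)} = 5$ ($o{\left(J \right)} = 2 \cdot 3 - 1 = 6 - 1 = 5$)
$o{\left(b \right)} u{\left(\frac{k + 6}{-4 - 6} \right)} = 5 \frac{-7 + 6}{-4 - 6} = 5 \left(- \frac{1}{-10}\right) = 5 \left(\left(-1\right) \left(- \frac{1}{10}\right)\right) = 5 \cdot \frac{1}{10} = \frac{1}{2}$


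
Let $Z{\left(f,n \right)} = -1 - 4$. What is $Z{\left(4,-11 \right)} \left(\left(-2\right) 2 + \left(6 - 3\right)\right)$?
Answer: $5$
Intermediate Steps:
$Z{\left(f,n \right)} = -5$ ($Z{\left(f,n \right)} = -1 - 4 = -5$)
$Z{\left(4,-11 \right)} \left(\left(-2\right) 2 + \left(6 - 3\right)\right) = - 5 \left(\left(-2\right) 2 + \left(6 - 3\right)\right) = - 5 \left(-4 + 3\right) = \left(-5\right) \left(-1\right) = 5$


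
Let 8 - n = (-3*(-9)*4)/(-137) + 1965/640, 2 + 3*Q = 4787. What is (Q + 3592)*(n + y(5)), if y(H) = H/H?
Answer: 611064909/17536 ≈ 34846.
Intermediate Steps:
y(H) = 1
Q = 1595 (Q = -⅔ + (⅓)*4787 = -⅔ + 4787/3 = 1595)
n = 100271/17536 (n = 8 - ((-3*(-9)*4)/(-137) + 1965/640) = 8 - ((27*4)*(-1/137) + 1965*(1/640)) = 8 - (108*(-1/137) + 393/128) = 8 - (-108/137 + 393/128) = 8 - 1*40017/17536 = 8 - 40017/17536 = 100271/17536 ≈ 5.7180)
(Q + 3592)*(n + y(5)) = (1595 + 3592)*(100271/17536 + 1) = 5187*(117807/17536) = 611064909/17536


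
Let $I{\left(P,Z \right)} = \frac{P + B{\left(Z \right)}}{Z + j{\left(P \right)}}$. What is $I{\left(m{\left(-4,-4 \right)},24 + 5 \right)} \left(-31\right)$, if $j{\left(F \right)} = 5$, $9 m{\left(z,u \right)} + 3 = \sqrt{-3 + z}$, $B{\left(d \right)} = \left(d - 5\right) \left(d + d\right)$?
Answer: $- \frac{129425}{102} - \frac{31 i \sqrt{7}}{306} \approx -1268.9 - 0.26803 i$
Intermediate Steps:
$B{\left(d \right)} = 2 d \left(-5 + d\right)$ ($B{\left(d \right)} = \left(-5 + d\right) 2 d = 2 d \left(-5 + d\right)$)
$m{\left(z,u \right)} = - \frac{1}{3} + \frac{\sqrt{-3 + z}}{9}$
$I{\left(P,Z \right)} = \frac{P + 2 Z \left(-5 + Z\right)}{5 + Z}$ ($I{\left(P,Z \right)} = \frac{P + 2 Z \left(-5 + Z\right)}{Z + 5} = \frac{P + 2 Z \left(-5 + Z\right)}{5 + Z}$)
$I{\left(m{\left(-4,-4 \right)},24 + 5 \right)} \left(-31\right) = \frac{\left(- \frac{1}{3} + \frac{\sqrt{-3 - 4}}{9}\right) + 2 \left(24 + 5\right) \left(-5 + \left(24 + 5\right)\right)}{5 + \left(24 + 5\right)} \left(-31\right) = \frac{\left(- \frac{1}{3} + \frac{\sqrt{-7}}{9}\right) + 2 \cdot 29 \left(-5 + 29\right)}{5 + 29} \left(-31\right) = \frac{\left(- \frac{1}{3} + \frac{i \sqrt{7}}{9}\right) + 2 \cdot 29 \cdot 24}{34} \left(-31\right) = \frac{\left(- \frac{1}{3} + \frac{i \sqrt{7}}{9}\right) + 1392}{34} \left(-31\right) = \frac{\frac{4175}{3} + \frac{i \sqrt{7}}{9}}{34} \left(-31\right) = \left(\frac{4175}{102} + \frac{i \sqrt{7}}{306}\right) \left(-31\right) = - \frac{129425}{102} - \frac{31 i \sqrt{7}}{306}$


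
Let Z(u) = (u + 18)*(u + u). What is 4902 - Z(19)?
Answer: 3496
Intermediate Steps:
Z(u) = 2*u*(18 + u) (Z(u) = (18 + u)*(2*u) = 2*u*(18 + u))
4902 - Z(19) = 4902 - 2*19*(18 + 19) = 4902 - 2*19*37 = 4902 - 1*1406 = 4902 - 1406 = 3496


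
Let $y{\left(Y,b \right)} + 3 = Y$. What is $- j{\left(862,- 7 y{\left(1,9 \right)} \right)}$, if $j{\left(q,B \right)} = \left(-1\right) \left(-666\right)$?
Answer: $-666$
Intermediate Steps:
$y{\left(Y,b \right)} = -3 + Y$
$j{\left(q,B \right)} = 666$
$- j{\left(862,- 7 y{\left(1,9 \right)} \right)} = \left(-1\right) 666 = -666$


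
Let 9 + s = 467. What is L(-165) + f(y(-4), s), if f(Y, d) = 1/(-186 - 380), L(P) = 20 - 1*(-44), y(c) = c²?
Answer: 36223/566 ≈ 63.998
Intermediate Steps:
s = 458 (s = -9 + 467 = 458)
L(P) = 64 (L(P) = 20 + 44 = 64)
f(Y, d) = -1/566 (f(Y, d) = 1/(-566) = -1/566)
L(-165) + f(y(-4), s) = 64 - 1/566 = 36223/566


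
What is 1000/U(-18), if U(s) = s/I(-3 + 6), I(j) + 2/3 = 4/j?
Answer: -1000/27 ≈ -37.037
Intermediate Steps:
I(j) = -2/3 + 4/j
U(s) = 3*s/2 (U(s) = s/(-2/3 + 4/(-3 + 6)) = s/(-2/3 + 4/3) = s/(2/3) = s*(3/2) = 3*s/2)
1000/U(-18) = 1000/(((3/2)*(-18))) = 1000/(-27) = 1000*(-1/27) = -1000/27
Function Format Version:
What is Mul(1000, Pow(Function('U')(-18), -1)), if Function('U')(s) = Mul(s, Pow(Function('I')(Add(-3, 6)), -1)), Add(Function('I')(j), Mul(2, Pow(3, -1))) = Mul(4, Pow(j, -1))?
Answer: Rational(-1000, 27) ≈ -37.037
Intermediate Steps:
Function('I')(j) = Add(Rational(-2, 3), Mul(4, Pow(j, -1)))
Function('U')(s) = Mul(Rational(3, 2), s) (Function('U')(s) = Mul(s, Pow(Add(Rational(-2, 3), Mul(4, Pow(Add(-3, 6), -1))), -1)) = Mul(s, Pow(Add(Rational(-2, 3), Mul(4, Pow(3, -1))), -1)) = Mul(s, Pow(Add(Rational(-2, 3), Mul(4, Rational(1, 3))), -1)) = Mul(s, Pow(Add(Rational(-2, 3), Rational(4, 3)), -1)) = Mul(s, Pow(Rational(2, 3), -1)) = Mul(s, Rational(3, 2)) = Mul(Rational(3, 2), s))
Mul(1000, Pow(Function('U')(-18), -1)) = Mul(1000, Pow(Mul(Rational(3, 2), -18), -1)) = Mul(1000, Pow(-27, -1)) = Mul(1000, Rational(-1, 27)) = Rational(-1000, 27)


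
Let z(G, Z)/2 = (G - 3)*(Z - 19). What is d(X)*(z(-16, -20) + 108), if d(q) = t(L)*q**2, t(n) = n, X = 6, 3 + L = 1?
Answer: -114480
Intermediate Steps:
L = -2 (L = -3 + 1 = -2)
z(G, Z) = 2*(-19 + Z)*(-3 + G) (z(G, Z) = 2*((G - 3)*(Z - 19)) = 2*((-3 + G)*(-19 + Z)) = 2*((-19 + Z)*(-3 + G)) = 2*(-19 + Z)*(-3 + G))
d(q) = -2*q**2
d(X)*(z(-16, -20) + 108) = (-2*6**2)*((114 - 38*(-16) - 6*(-20) + 2*(-16)*(-20)) + 108) = (-2*36)*((114 + 608 + 120 + 640) + 108) = -72*(1482 + 108) = -72*1590 = -114480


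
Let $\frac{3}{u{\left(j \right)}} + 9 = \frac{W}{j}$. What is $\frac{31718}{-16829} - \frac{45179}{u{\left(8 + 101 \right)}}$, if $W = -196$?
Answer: $\frac{894883197421}{5503083} \approx 1.6262 \cdot 10^{5}$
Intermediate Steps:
$u{\left(j \right)} = \frac{3}{-9 - \frac{196}{j}}$
$\frac{31718}{-16829} - \frac{45179}{u{\left(8 + 101 \right)}} = \frac{31718}{-16829} - \frac{45179}{\left(-3\right) \left(8 + 101\right) \frac{1}{196 + 9 \left(8 + 101\right)}} = 31718 \left(- \frac{1}{16829}\right) - \frac{45179}{\left(-3\right) 109 \frac{1}{196 + 9 \cdot 109}} = - \frac{31718}{16829} - \frac{45179}{\left(-3\right) 109 \frac{1}{196 + 981}} = - \frac{31718}{16829} - \frac{45179}{\left(-3\right) 109 \cdot \frac{1}{1177}} = - \frac{31718}{16829} - \frac{45179}{- \frac{327}{1177}} = - \frac{31718}{16829} - - \frac{53175683}{327} = - \frac{31718}{16829} + \frac{53175683}{327} = \frac{894883197421}{5503083}$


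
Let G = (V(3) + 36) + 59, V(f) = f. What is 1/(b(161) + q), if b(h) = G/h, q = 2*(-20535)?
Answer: -23/944596 ≈ -2.4349e-5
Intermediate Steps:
q = -41070
G = 98 (G = (3 + 36) + 59 = 39 + 59 = 98)
b(h) = 98/h
1/(b(161) + q) = 1/(98/161 - 41070) = 1/(98*(1/161) - 41070) = 1/(14/23 - 41070) = 1/(-944596/23) = -23/944596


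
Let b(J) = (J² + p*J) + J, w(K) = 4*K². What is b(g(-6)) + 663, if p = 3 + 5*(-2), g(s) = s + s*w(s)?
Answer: 762783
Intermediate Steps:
g(s) = s + 4*s³ (g(s) = s + s*(4*s²) = s + 4*s³)
p = -7 (p = 3 - 10 = -7)
b(J) = J² - 6*J (b(J) = (J² - 7*J) + J = J² - 6*J)
b(g(-6)) + 663 = (-6 + 4*(-6)³)*(-6 + (-6 + 4*(-6)³)) + 663 = (-6 + 4*(-216))*(-6 + (-6 + 4*(-216))) + 663 = (-6 - 864)*(-6 + (-6 - 864)) + 663 = -870*(-6 - 870) + 663 = -870*(-876) + 663 = 762120 + 663 = 762783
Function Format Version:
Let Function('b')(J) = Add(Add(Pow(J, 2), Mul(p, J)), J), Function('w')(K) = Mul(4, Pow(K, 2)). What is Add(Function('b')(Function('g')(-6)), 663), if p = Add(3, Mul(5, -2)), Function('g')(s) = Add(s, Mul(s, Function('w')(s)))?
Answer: 762783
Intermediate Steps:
Function('g')(s) = Add(s, Mul(4, Pow(s, 3))) (Function('g')(s) = Add(s, Mul(s, Mul(4, Pow(s, 2)))) = Add(s, Mul(4, Pow(s, 3))))
p = -7 (p = Add(3, -10) = -7)
Function('b')(J) = Add(Pow(J, 2), Mul(-6, J)) (Function('b')(J) = Add(Add(Pow(J, 2), Mul(-7, J)), J) = Add(Pow(J, 2), Mul(-6, J)))
Add(Function('b')(Function('g')(-6)), 663) = Add(Mul(Add(-6, Mul(4, Pow(-6, 3))), Add(-6, Add(-6, Mul(4, Pow(-6, 3))))), 663) = Add(Mul(Add(-6, Mul(4, -216)), Add(-6, Add(-6, Mul(4, -216)))), 663) = Add(Mul(Add(-6, -864), Add(-6, Add(-6, -864))), 663) = Add(Mul(-870, Add(-6, -870)), 663) = Add(Mul(-870, -876), 663) = Add(762120, 663) = 762783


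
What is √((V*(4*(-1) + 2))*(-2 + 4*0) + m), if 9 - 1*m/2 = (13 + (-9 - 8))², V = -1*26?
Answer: I*√118 ≈ 10.863*I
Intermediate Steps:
V = -26
m = -14 (m = 18 - 2*(13 + (-9 - 8))² = 18 - 2*(13 - 17)² = 18 - 2*(-4)² = 18 - 2*16 = 18 - 32 = -14)
√((V*(4*(-1) + 2))*(-2 + 4*0) + m) = √((-26*(4*(-1) + 2))*(-2 + 4*0) - 14) = √((-26*(-4 + 2))*(-2 + 0) - 14) = √(-26*(-2)*(-2) - 14) = √(52*(-2) - 14) = √(-104 - 14) = √(-118) = I*√118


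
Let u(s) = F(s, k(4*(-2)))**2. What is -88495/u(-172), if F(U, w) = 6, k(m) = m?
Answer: -88495/36 ≈ -2458.2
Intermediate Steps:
u(s) = 36 (u(s) = 6**2 = 36)
-88495/u(-172) = -88495/36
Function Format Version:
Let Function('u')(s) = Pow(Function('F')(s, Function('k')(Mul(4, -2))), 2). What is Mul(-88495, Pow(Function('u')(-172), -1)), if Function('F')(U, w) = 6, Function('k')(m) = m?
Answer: Rational(-88495, 36) ≈ -2458.2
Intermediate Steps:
Function('u')(s) = 36 (Function('u')(s) = Pow(6, 2) = 36)
Mul(-88495, Pow(Function('u')(-172), -1)) = Mul(-88495, Pow(36, -1)) = Mul(-88495, Rational(1, 36)) = Rational(-88495, 36)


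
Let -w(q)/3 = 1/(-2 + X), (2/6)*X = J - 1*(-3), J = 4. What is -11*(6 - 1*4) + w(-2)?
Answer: -421/19 ≈ -22.158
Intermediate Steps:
X = 21 (X = 3*(4 - 1*(-3)) = 3*(4 + 3) = 3*7 = 21)
w(q) = -3/19 (w(q) = -3/(-2 + 21) = -3/19)
-11*(6 - 1*4) + w(-2) = -11*(6 - 1*4) - 3/19 = -11*(6 - 4) - 3/19 = -11*2 - 3/19 = -22 - 3/19 = -421/19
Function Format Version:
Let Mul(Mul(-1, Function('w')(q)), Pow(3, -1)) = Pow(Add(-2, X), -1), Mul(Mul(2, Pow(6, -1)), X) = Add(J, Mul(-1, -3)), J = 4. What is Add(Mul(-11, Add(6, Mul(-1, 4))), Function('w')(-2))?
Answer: Rational(-421, 19) ≈ -22.158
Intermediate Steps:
X = 21 (X = Mul(3, Add(4, Mul(-1, -3))) = Mul(3, Add(4, 3)) = Mul(3, 7) = 21)
Function('w')(q) = Rational(-3, 19) (Function('w')(q) = Mul(-3, Pow(Add(-2, 21), -1)) = Mul(-3, Pow(19, -1)) = Mul(-3, Rational(1, 19)) = Rational(-3, 19))
Add(Mul(-11, Add(6, Mul(-1, 4))), Function('w')(-2)) = Add(Mul(-11, Add(6, Mul(-1, 4))), Rational(-3, 19)) = Add(Mul(-11, Add(6, -4)), Rational(-3, 19)) = Add(Mul(-11, 2), Rational(-3, 19)) = Add(-22, Rational(-3, 19)) = Rational(-421, 19)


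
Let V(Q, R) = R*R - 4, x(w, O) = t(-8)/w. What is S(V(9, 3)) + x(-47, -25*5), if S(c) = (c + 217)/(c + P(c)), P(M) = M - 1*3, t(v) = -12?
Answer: 10518/329 ≈ 31.970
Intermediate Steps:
x(w, O) = -12/w
P(M) = -3 + M (P(M) = M - 3 = -3 + M)
V(Q, R) = -4 + R² (V(Q, R) = R² - 4 = -4 + R²)
S(c) = (217 + c)/(-3 + 2*c) (S(c) = (c + 217)/(c + (-3 + c)) = (217 + c)/(-3 + 2*c))
S(V(9, 3)) + x(-47, -25*5) = (217 + (-4 + 3²))/(-3 + 2*(-4 + 3²)) - 12/(-47) = (217 + (-4 + 9))/(-3 + 2*(-4 + 9)) - 12*(-1/47) = (217 + 5)/(-3 + 2*5) + 12/47 = 222/(-3 + 10) + 12/47 = 222/7 + 12/47 = 10518/329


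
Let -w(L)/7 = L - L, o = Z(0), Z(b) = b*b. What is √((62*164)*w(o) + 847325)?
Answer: 5*√33893 ≈ 920.50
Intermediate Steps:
Z(b) = b²
o = 0 (o = 0² = 0)
w(L) = 0 (w(L) = -7*(L - L) = -7*0 = 0)
√((62*164)*w(o) + 847325) = √((62*164)*0 + 847325) = √(10168*0 + 847325) = √(0 + 847325) = √847325 = 5*√33893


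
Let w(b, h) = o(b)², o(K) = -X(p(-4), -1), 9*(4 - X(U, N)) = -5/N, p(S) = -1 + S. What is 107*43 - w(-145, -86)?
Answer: 371720/81 ≈ 4589.1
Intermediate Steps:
X(U, N) = 4 + 5/(9*N) (X(U, N) = 4 - (-5)/(9*N) = 4 + 5/(9*N))
o(K) = -31/9 (o(K) = -(4 + (5/9)/(-1)) = -(4 + (5/9)*(-1)) = -(4 - 5/9) = -1*31/9 = -31/9)
w(b, h) = 961/81 (w(b, h) = (-31/9)² = 961/81)
107*43 - w(-145, -86) = 107*43 - 1*961/81 = 4601 - 961/81 = 371720/81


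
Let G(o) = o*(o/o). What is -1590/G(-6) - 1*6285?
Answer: -6020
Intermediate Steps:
G(o) = o (G(o) = o*1 = o)
-1590/G(-6) - 1*6285 = -1590/(-6) - 1*6285 = -1590*(-1/6) - 6285 = 265 - 6285 = -6020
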